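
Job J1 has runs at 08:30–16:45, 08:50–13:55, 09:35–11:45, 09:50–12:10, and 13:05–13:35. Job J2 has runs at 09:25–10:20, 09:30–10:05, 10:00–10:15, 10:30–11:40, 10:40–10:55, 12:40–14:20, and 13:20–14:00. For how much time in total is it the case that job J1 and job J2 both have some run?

3 h 45 min

A, merged: 08:30–16:45.
B, merged: 09:25–10:20, 10:30–11:40, 12:40–14:20.
A ∩ B = 09:25–10:20, 10:30–11:40, 12:40–14:20.
Total: 55 min + 1 h 10 min + 1 h 40 min = 3 h 45 min.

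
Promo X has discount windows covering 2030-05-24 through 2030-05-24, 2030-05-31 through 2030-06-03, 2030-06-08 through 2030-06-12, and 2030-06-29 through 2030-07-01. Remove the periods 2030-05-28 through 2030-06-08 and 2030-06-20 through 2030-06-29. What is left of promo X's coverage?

2030-05-24 through 2030-05-24 is untouched.
2030-05-31 through 2030-06-03 lies entirely inside B → drops out.
2030-06-08 through 2030-06-12 with B removed leaves 2030-06-09 through 2030-06-12.
2030-06-29 through 2030-07-01 with B removed leaves 2030-06-30 through 2030-07-01.

2030-05-24 through 2030-05-24, 2030-06-09 through 2030-06-12, 2030-06-30 through 2030-07-01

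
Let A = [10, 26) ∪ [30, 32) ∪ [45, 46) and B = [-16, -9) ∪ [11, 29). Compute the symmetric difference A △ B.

[-16, -9) ∪ [10, 11) ∪ [26, 29) ∪ [30, 32) ∪ [45, 46)

A but not B: [10, 11), [30, 32), [45, 46).
B but not A: [-16, -9), [26, 29).
Combining gives A △ B.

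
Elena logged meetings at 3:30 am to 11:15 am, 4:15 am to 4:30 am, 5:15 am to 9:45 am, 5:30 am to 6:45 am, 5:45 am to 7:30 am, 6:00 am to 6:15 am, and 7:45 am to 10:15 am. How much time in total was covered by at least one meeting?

Merged: 3:30 am-11:15 am.
Length: 7 h 45 min.

7 h 45 min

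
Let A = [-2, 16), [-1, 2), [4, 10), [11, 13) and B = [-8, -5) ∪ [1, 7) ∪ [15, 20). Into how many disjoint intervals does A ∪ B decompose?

2

A, merged: [-2, 16).
A ∪ B = [-8, -5), [-2, 20).
That is 2 disjoint pieces.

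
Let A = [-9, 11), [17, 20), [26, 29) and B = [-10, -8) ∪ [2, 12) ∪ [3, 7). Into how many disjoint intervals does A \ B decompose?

Merge the second list: [-10, -8), [2, 12).
A \ B = [-8, 2), [17, 20), [26, 29).
That is 3 disjoint pieces.

3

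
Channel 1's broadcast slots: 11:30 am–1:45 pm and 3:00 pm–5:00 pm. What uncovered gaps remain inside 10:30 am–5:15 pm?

After merging, the occupied span is 11:30 am–1:45 pm, 3:00 pm–5:00 pm.
Complement within 10:30 am–5:15 pm: 10:30 am–11:30 am, 1:45 pm–3:00 pm, 5:00 pm–5:15 pm.

10:30 am–11:30 am, 1:45 pm–3:00 pm, 5:00 pm–5:15 pm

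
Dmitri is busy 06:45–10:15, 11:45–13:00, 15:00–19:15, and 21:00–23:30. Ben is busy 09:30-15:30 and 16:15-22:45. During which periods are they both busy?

09:30–10:15, 11:45–13:00, 15:00–15:30, 16:15–19:15, 21:00–22:45

06:45–10:15 ∩ B → 09:30–10:15.
11:45–13:00 ∩ B → 11:45–13:00.
15:00–19:15 ∩ B → 15:00–15:30, 16:15–19:15.
21:00–23:30 ∩ B → 21:00–22:45.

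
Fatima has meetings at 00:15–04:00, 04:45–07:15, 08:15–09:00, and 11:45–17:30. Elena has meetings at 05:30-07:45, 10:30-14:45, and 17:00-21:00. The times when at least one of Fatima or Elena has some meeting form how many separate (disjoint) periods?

4

A ∪ B = 00:15–04:00, 04:45–07:45, 08:15–09:00, 10:30–21:00.
That is 4 disjoint pieces.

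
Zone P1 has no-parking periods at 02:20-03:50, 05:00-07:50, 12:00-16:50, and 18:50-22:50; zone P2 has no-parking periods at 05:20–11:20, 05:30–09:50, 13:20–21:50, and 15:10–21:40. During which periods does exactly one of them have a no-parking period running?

B, merged: 05:20–11:20, 13:20–21:50.
A \ B = 02:20–03:50, 05:00–05:20, 12:00–13:20, 21:50–22:50.
B \ A = 07:50–11:20, 16:50–18:50.
Union of the two gives the symmetric difference.

02:20–03:50, 05:00–05:20, 07:50–11:20, 12:00–13:20, 16:50–18:50, 21:50–22:50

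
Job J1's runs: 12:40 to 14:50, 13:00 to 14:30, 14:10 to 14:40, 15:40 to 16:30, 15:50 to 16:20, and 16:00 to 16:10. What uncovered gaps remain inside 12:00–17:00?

12:00-12:40, 14:50-15:40, 16:30-17:00

After merging, the occupied span is 12:40-14:50, 15:40-16:30.
Complement within 12:00-17:00: 12:00-12:40, 14:50-15:40, 16:30-17:00.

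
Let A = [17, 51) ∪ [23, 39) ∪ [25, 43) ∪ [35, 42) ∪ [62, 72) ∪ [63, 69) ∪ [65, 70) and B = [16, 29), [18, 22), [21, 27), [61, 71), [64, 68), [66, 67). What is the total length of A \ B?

23

First set merges to [17, 51), [62, 72).
Second set merges to [16, 29), [61, 71).
A \ B = [29, 51), [71, 72).
Total: 22 + 1 = 23.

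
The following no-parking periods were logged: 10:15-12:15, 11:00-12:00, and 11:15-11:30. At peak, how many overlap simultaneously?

3

Sweep endpoints in order; track running count of active intervals.
Peak of 3 reached at 11:15.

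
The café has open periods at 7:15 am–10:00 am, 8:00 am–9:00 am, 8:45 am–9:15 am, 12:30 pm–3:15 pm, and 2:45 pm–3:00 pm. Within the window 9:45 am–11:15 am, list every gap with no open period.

10:00 am–11:15 am

Covered (merged): 7:15 am–10:00 am, 12:30 pm–3:15 pm.
Gaps within 9:45 am–11:15 am: 10:00 am–11:15 am.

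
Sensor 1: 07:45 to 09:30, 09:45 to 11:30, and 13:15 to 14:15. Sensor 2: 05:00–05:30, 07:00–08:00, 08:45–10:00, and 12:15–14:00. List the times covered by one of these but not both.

A \ B = 08:00–08:45, 10:00–11:30, 14:00–14:15.
B \ A = 05:00–05:30, 07:00–07:45, 09:30–09:45, 12:15–13:15.
Union of the two gives the symmetric difference.

05:00–05:30, 07:00–07:45, 08:00–08:45, 09:30–09:45, 10:00–11:30, 12:15–13:15, 14:00–14:15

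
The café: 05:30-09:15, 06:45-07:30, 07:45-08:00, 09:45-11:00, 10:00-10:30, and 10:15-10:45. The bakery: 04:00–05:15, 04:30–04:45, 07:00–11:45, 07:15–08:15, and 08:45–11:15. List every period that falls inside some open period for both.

A, merged: 05:30-09:15, 09:45-11:00.
B, merged: 04:00-05:15, 07:00-11:45.
05:30-09:15 ∩ B → 07:00-09:15.
09:45-11:00 ∩ B → 09:45-11:00.

07:00-09:15, 09:45-11:00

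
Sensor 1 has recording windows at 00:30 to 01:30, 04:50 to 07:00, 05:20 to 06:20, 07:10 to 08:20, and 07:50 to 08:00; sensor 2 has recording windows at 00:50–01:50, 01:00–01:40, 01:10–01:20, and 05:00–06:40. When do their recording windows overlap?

Merge the first list: 00:30–01:30, 04:50–07:00, 07:10–08:20.
Merge the second list: 00:50–01:50, 05:00–06:40.
00:30–01:30 overlaps B on 00:50–01:30.
04:50–07:00 overlaps B on 05:00–06:40.
07:10–08:20 falls entirely outside B.

00:50–01:30, 05:00–06:40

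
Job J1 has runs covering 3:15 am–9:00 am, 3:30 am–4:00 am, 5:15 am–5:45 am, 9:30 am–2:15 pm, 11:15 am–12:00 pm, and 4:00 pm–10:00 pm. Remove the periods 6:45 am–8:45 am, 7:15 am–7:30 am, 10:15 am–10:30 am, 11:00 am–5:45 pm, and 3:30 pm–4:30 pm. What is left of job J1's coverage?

Merge the first list: 3:15 am-9:00 am, 9:30 am-2:15 pm, 4:00 pm-10:00 pm.
Merge the second list: 6:45 am-8:45 am, 10:15 am-10:30 am, 11:00 am-5:45 pm.
3:15 am-9:00 am with B removed leaves 3:15 am-6:45 am, 8:45 am-9:00 am.
9:30 am-2:15 pm with B removed leaves 9:30 am-10:15 am, 10:30 am-11:00 am.
4:00 pm-10:00 pm with B removed leaves 5:45 pm-10:00 pm.

3:15 am-6:45 am, 8:45 am-9:00 am, 9:30 am-10:15 am, 10:30 am-11:00 am, 5:45 pm-10:00 pm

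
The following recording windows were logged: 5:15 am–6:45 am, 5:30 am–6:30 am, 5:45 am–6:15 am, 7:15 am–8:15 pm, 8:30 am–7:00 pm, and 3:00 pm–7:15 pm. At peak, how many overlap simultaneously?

3

Walk the sorted start/end points keeping a running depth.
The depth first hits 3 at 5:45 am.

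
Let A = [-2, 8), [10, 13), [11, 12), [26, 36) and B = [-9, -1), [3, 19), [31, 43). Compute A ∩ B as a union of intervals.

Merge the first list: [-2, 8), [10, 13), [26, 36).
[-2, 8) meets the second set on [-2, -1), [3, 8).
[10, 13) meets the second set on [10, 13).
[26, 36) meets the second set on [31, 36).

[-2, -1) ∪ [3, 8) ∪ [10, 13) ∪ [31, 36)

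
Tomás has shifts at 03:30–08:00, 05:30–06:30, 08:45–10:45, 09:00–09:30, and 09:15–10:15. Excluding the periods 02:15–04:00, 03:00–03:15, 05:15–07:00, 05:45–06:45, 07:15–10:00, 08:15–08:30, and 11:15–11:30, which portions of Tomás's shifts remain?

Merge the first list: 03:30–08:00, 08:45–10:45.
Merge the second list: 02:15–04:00, 05:15–07:00, 07:15–10:00, 11:15–11:30.
03:30–08:00 \ B = 04:00–05:15, 07:00–07:15.
08:45–10:45 \ B = 10:00–10:45.

04:00–05:15, 07:00–07:15, 10:00–10:45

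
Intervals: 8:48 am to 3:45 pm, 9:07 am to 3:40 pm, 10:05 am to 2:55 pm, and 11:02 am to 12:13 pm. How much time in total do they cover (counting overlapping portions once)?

6 h 57 min

Merged: 8:48 am–3:45 pm.
Length: 6 h 57 min.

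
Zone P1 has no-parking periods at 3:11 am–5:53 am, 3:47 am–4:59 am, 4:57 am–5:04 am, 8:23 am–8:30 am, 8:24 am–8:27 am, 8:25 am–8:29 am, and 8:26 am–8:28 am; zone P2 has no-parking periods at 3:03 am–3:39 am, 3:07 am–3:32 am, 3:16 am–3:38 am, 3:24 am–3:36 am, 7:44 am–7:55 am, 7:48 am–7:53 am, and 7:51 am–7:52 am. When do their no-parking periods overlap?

3:11 am–3:39 am

A, merged: 3:11 am–5:53 am, 8:23 am–8:30 am.
B, merged: 3:03 am–3:39 am, 7:44 am–7:55 am.
3:11 am–5:53 am ∩ B → 3:11 am–3:39 am.
8:23 am–8:30 am meets no B interval.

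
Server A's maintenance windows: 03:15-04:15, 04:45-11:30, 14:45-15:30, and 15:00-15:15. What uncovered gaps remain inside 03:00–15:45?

After merging, the occupied span is 03:15–04:15, 04:45–11:30, 14:45–15:30.
Gaps within 03:00–15:45: 03:00–03:15, 04:15–04:45, 11:30–14:45, 15:30–15:45.

03:00–03:15, 04:15–04:45, 11:30–14:45, 15:30–15:45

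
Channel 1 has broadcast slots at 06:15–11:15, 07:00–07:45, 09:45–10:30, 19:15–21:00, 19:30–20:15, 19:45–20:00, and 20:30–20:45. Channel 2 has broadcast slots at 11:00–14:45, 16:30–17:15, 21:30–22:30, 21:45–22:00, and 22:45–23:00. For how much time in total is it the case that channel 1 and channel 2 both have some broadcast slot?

A, merged: 06:15–11:15, 19:15–21:00.
B, merged: 11:00–14:45, 16:30–17:15, 21:30–22:30, 22:45–23:00.
A ∩ B = 11:00–11:15.
Total: 15 min.

15 min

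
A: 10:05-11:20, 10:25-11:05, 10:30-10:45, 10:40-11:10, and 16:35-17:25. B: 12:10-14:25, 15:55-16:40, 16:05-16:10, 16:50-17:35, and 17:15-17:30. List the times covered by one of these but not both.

10:05–11:20, 12:10–14:25, 15:55–16:35, 16:40–16:50, 17:25–17:35

First set merges to 10:05–11:20, 16:35–17:25.
Second set merges to 12:10–14:25, 15:55–16:40, 16:50–17:35.
Only in the first: 10:05–11:20, 16:40–16:50.
Only in the second: 12:10–14:25, 15:55–16:35, 17:25–17:35.
Together these are the periods covered by exactly one.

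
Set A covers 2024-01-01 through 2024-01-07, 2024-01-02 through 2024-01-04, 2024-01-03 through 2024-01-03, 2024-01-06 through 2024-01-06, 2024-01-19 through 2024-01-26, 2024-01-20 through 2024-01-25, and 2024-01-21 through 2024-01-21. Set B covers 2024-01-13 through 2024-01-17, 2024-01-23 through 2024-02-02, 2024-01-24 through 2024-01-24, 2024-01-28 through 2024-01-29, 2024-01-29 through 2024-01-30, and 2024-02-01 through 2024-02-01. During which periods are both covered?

A, merged: 2024-01-01 through 2024-01-07, 2024-01-19 through 2024-01-26.
B, merged: 2024-01-13 through 2024-01-17, 2024-01-23 through 2024-02-02.
2024-01-01 through 2024-01-07 meets no B interval.
2024-01-19 through 2024-01-26 ∩ B → 2024-01-23 through 2024-01-26.

2024-01-23 through 2024-01-26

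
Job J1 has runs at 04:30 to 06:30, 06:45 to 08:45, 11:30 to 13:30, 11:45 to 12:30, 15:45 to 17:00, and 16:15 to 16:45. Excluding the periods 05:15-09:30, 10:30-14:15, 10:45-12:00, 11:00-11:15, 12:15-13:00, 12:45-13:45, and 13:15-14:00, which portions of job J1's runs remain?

First set merges to 04:30-06:30, 06:45-08:45, 11:30-13:30, 15:45-17:00.
Second set merges to 05:15-09:30, 10:30-14:15.
04:30-06:30 with B removed leaves 04:30-05:15.
06:45-08:45 lies entirely inside B → drops out.
11:30-13:30 lies entirely inside B → drops out.
15:45-17:00 is untouched.

04:30-05:15, 15:45-17:00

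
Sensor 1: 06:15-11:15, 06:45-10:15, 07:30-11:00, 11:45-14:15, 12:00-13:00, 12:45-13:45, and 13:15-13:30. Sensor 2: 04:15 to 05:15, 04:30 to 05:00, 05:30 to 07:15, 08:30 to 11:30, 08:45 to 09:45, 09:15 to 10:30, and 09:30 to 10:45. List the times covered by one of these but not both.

A, merged: 06:15-11:15, 11:45-14:15.
B, merged: 04:15-05:15, 05:30-07:15, 08:30-11:30.
Only in the first: 07:15-08:30, 11:45-14:15.
Only in the second: 04:15-05:15, 05:30-06:15, 11:15-11:30.
Together these are the periods covered by exactly one.

04:15-05:15, 05:30-06:15, 07:15-08:30, 11:15-11:30, 11:45-14:15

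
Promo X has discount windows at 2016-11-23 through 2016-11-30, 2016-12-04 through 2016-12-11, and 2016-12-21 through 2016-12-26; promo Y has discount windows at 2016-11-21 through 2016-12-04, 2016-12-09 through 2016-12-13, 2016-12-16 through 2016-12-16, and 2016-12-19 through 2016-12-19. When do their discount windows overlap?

2016-11-23 through 2016-11-30, 2016-12-04 through 2016-12-04, 2016-12-09 through 2016-12-11

2016-11-23 through 2016-11-30 meets the second set on 2016-11-23 through 2016-11-30.
2016-12-04 through 2016-12-11 meets the second set on 2016-12-04 through 2016-12-04, 2016-12-09 through 2016-12-11.
2016-12-21 through 2016-12-26: no overlap with the second set.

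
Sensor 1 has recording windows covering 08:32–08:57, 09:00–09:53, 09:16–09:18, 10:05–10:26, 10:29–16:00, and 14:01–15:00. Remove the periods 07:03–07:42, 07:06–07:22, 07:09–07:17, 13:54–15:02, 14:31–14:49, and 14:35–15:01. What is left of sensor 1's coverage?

08:32-08:57, 09:00-09:53, 10:05-10:26, 10:29-13:54, 15:02-16:00

Merge the first list: 08:32-08:57, 09:00-09:53, 10:05-10:26, 10:29-16:00.
Merge the second list: 07:03-07:42, 13:54-15:02.
08:32-08:57: nothing removed.
09:00-09:53: nothing removed.
10:05-10:26: nothing removed.
10:29-16:00 \ B = 10:29-13:54, 15:02-16:00.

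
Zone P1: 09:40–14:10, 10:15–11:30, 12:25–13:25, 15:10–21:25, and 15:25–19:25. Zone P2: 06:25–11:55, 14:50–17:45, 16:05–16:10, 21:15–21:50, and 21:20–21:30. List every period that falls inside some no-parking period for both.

First set merges to 09:40-14:10, 15:10-21:25.
Second set merges to 06:25-11:55, 14:50-17:45, 21:15-21:50.
09:40-14:10 ∩ B → 09:40-11:55.
15:10-21:25 ∩ B → 15:10-17:45, 21:15-21:25.

09:40-11:55, 15:10-17:45, 21:15-21:25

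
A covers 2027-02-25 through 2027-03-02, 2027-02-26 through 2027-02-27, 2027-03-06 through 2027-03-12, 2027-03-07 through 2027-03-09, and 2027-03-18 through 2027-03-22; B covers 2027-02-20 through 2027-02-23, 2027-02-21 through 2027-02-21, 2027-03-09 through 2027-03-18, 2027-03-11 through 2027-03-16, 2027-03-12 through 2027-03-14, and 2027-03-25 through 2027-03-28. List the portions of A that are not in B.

Merge the first list: 2027-02-25 through 2027-03-02, 2027-03-06 through 2027-03-12, 2027-03-18 through 2027-03-22.
Merge the second list: 2027-02-20 through 2027-02-23, 2027-03-09 through 2027-03-18, 2027-03-25 through 2027-03-28.
2027-02-25 through 2027-03-02: no B overlap → unchanged.
2027-03-06 through 2027-03-12 minus B → 2027-03-06 through 2027-03-08.
2027-03-18 through 2027-03-22 minus B → 2027-03-19 through 2027-03-22.

2027-02-25 through 2027-03-02, 2027-03-06 through 2027-03-08, 2027-03-19 through 2027-03-22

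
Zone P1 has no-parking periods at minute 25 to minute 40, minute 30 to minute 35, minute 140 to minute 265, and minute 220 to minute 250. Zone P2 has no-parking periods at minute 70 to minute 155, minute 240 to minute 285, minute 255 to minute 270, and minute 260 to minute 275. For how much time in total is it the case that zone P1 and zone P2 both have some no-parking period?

Merge the first list: minute 25 to minute 40, minute 140 to minute 265.
Merge the second list: minute 70 to minute 155, minute 240 to minute 285.
A ∩ B = minute 140 to minute 155, minute 240 to minute 265.
Total: 15 minutes + 25 minutes = 40 minutes.

40 minutes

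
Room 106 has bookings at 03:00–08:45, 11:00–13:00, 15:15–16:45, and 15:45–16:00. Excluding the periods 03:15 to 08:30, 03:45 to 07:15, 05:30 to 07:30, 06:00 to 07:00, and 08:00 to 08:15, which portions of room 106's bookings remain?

03:00–03:15, 08:30–08:45, 11:00–13:00, 15:15–16:45

A, merged: 03:00–08:45, 11:00–13:00, 15:15–16:45.
B, merged: 03:15–08:30.
03:00–08:45 with B removed leaves 03:00–03:15, 08:30–08:45.
11:00–13:00 is untouched.
15:15–16:45 is untouched.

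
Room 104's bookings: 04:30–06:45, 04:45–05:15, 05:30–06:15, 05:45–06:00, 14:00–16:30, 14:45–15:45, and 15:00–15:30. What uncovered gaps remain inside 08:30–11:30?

08:30–11:30

After merging, the occupied span is 04:30–06:45, 14:00–16:30.
Uncovered inside 08:30–11:30: 08:30–11:30.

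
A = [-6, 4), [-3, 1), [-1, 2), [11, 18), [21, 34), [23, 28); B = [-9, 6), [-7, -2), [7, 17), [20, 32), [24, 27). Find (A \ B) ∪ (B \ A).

First set merges to [-6, 4), [11, 18), [21, 34).
Second set merges to [-9, 6), [7, 17), [20, 32).
A but not B: [17, 18), [32, 34).
B but not A: [-9, -6), [4, 6), [7, 11), [20, 21).
Combining gives A △ B.

[-9, -6) ∪ [4, 6) ∪ [7, 11) ∪ [17, 18) ∪ [20, 21) ∪ [32, 34)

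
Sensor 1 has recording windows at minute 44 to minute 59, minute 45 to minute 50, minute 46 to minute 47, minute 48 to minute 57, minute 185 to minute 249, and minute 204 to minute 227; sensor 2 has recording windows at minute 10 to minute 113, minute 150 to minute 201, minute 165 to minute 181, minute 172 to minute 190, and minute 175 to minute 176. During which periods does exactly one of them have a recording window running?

minute 10 to minute 44, minute 59 to minute 113, minute 150 to minute 185, minute 201 to minute 249

First set merges to minute 44 to minute 59, minute 185 to minute 249.
Second set merges to minute 10 to minute 113, minute 150 to minute 201.
A but not B: minute 201 to minute 249.
B but not A: minute 10 to minute 44, minute 59 to minute 113, minute 150 to minute 185.
Combining gives A △ B.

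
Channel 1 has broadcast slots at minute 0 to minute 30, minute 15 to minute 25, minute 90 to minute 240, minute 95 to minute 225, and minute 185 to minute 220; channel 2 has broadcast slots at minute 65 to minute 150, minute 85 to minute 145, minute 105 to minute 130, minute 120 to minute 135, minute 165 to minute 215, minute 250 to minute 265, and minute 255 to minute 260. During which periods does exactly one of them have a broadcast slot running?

minute 0 to minute 30, minute 65 to minute 90, minute 150 to minute 165, minute 215 to minute 240, minute 250 to minute 265

Merge the first list: minute 0 to minute 30, minute 90 to minute 240.
Merge the second list: minute 65 to minute 150, minute 165 to minute 215, minute 250 to minute 265.
Only in the first: minute 0 to minute 30, minute 150 to minute 165, minute 215 to minute 240.
Only in the second: minute 65 to minute 90, minute 250 to minute 265.
Together these are the periods covered by exactly one.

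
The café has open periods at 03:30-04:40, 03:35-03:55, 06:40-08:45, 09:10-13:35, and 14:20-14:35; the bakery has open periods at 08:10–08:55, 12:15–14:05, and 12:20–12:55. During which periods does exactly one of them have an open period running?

03:30–04:40, 06:40–08:10, 08:45–08:55, 09:10–12:15, 13:35–14:05, 14:20–14:35

First set merges to 03:30–04:40, 06:40–08:45, 09:10–13:35, 14:20–14:35.
Second set merges to 08:10–08:55, 12:15–14:05.
Only in the first: 03:30–04:40, 06:40–08:10, 09:10–12:15, 14:20–14:35.
Only in the second: 08:45–08:55, 13:35–14:05.
Together these are the periods covered by exactly one.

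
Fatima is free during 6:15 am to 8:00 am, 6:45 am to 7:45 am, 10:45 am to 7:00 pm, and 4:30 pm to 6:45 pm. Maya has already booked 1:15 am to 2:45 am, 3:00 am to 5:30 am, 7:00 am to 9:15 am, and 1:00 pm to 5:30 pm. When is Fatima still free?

First set merges to 6:15 am–8:00 am, 10:45 am–7:00 pm.
6:15 am–8:00 am minus B → 6:15 am–7:00 am.
10:45 am–7:00 pm minus B → 10:45 am–1:00 pm, 5:30 pm–7:00 pm.

6:15 am–7:00 am, 10:45 am–1:00 pm, 5:30 pm–7:00 pm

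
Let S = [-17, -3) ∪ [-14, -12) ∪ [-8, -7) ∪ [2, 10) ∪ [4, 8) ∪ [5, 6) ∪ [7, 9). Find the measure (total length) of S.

Merged: [-17, -3), [2, 10).
Lengths: 14 + 8 = 22.

22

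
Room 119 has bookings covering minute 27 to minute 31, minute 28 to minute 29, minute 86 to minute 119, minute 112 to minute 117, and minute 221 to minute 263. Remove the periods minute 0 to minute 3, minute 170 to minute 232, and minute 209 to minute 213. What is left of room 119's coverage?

minute 27 to minute 31, minute 86 to minute 119, minute 232 to minute 263

First set merges to minute 27 to minute 31, minute 86 to minute 119, minute 221 to minute 263.
Second set merges to minute 0 to minute 3, minute 170 to minute 232.
minute 27 to minute 31: no B overlap → unchanged.
minute 86 to minute 119: no B overlap → unchanged.
minute 221 to minute 263 minus B → minute 232 to minute 263.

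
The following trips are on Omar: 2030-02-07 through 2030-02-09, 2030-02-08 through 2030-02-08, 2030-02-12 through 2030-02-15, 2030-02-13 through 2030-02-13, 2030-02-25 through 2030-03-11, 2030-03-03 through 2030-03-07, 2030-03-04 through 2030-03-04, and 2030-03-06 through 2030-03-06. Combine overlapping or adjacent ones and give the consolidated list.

2030-02-07 through 2030-02-09, 2030-02-12 through 2030-02-15, 2030-02-25 through 2030-03-11

2030-02-08 through 2030-02-08 overlaps/touches 2030-02-07 through 2030-02-09 → extend to 2030-02-07 through 2030-02-09.
2030-02-12 through 2030-02-15 is disjoint → start new block.
2030-02-13 through 2030-02-13 overlaps/touches 2030-02-12 through 2030-02-15 → extend to 2030-02-12 through 2030-02-15.
2030-02-25 through 2030-03-11 is disjoint → start new block.
2030-03-03 through 2030-03-07 overlaps/touches 2030-02-25 through 2030-03-11 → extend to 2030-02-25 through 2030-03-11.
2030-03-04 through 2030-03-04 overlaps/touches 2030-02-25 through 2030-03-11 → extend to 2030-02-25 through 2030-03-11.
2030-03-06 through 2030-03-06 overlaps/touches 2030-02-25 through 2030-03-11 → extend to 2030-02-25 through 2030-03-11.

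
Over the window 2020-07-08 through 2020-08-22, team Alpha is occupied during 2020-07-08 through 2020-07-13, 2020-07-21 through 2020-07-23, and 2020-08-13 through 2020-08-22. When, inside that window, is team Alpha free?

2020-07-14 through 2020-07-20, 2020-07-24 through 2020-08-12

Covered (merged): 2020-07-08 through 2020-07-13, 2020-07-21 through 2020-07-23, 2020-08-13 through 2020-08-22.
Uncovered inside 2020-07-08 through 2020-08-22: 2020-07-14 through 2020-07-20, 2020-07-24 through 2020-08-12.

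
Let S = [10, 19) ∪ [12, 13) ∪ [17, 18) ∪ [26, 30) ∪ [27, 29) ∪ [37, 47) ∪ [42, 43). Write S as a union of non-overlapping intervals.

[10, 19) ∪ [26, 30) ∪ [37, 47)

[12, 13) overlaps/touches [10, 19) → extend to [10, 19).
[17, 18) overlaps/touches [10, 19) → extend to [10, 19).
[26, 30) is disjoint → start new block.
[27, 29) overlaps/touches [26, 30) → extend to [26, 30).
[37, 47) is disjoint → start new block.
[42, 43) overlaps/touches [37, 47) → extend to [37, 47).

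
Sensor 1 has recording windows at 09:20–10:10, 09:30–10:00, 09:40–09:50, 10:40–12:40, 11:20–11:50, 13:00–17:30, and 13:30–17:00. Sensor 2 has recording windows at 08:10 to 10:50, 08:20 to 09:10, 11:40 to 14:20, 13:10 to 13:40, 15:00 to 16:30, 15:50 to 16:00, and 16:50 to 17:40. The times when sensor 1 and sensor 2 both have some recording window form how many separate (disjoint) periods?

First set merges to 09:20–10:10, 10:40–12:40, 13:00–17:30.
Second set merges to 08:10–10:50, 11:40–14:20, 15:00–16:30, 16:50–17:40.
A ∩ B = 09:20–10:10, 10:40–10:50, 11:40–12:40, 13:00–14:20, 15:00–16:30, 16:50–17:30.
That is 6 disjoint pieces.

6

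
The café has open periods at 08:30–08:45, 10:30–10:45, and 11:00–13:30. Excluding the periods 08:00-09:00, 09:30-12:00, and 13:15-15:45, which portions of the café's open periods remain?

12:00-13:15

08:30-08:45: entirely removed.
10:30-10:45: entirely removed.
11:00-13:30 \ B = 12:00-13:15.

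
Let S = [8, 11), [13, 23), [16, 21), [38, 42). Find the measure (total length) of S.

Merged: [8, 11), [13, 23), [38, 42).
Lengths: 3 + 10 + 4 = 17.

17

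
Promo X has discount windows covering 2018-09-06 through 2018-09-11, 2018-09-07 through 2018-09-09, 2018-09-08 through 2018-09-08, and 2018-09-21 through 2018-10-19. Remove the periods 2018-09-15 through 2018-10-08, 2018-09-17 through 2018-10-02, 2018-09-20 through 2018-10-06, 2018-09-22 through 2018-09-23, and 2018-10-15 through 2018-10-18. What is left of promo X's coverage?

Merge the first list: 2018-09-06 through 2018-09-11, 2018-09-21 through 2018-10-19.
Merge the second list: 2018-09-15 through 2018-10-08, 2018-10-15 through 2018-10-18.
2018-09-06 through 2018-09-11: no B overlap → unchanged.
2018-09-21 through 2018-10-19 minus B → 2018-10-09 through 2018-10-14, 2018-10-19 through 2018-10-19.

2018-09-06 through 2018-09-11, 2018-10-09 through 2018-10-14, 2018-10-19 through 2018-10-19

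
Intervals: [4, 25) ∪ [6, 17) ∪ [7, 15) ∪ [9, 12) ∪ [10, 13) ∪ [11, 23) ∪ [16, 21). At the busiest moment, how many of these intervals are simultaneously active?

At 11, 6 of the intervals are simultaneously active.
No point has more.

6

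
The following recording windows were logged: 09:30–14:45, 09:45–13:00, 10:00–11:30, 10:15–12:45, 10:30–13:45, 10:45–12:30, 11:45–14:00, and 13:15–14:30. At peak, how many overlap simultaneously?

6

Sweep endpoints in order; track running count of active intervals.
Peak of 6 reached at 10:45.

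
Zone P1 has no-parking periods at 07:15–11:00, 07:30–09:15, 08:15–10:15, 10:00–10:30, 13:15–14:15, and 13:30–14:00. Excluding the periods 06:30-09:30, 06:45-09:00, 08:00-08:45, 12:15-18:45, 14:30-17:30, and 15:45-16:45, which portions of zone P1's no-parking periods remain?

First set merges to 07:15-11:00, 13:15-14:15.
Second set merges to 06:30-09:30, 12:15-18:45.
07:15-11:00 minus B → 09:30-11:00.
13:15-14:15: fully covered by B → removed.

09:30-11:00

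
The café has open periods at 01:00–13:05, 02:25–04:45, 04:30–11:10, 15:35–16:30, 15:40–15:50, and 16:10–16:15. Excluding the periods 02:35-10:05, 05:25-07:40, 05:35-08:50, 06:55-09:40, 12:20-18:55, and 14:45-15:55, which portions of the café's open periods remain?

01:00–02:35, 10:05–12:20

A, merged: 01:00–13:05, 15:35–16:30.
B, merged: 02:35–10:05, 12:20–18:55.
01:00–13:05 minus B → 01:00–02:35, 10:05–12:20.
15:35–16:30: fully covered by B → removed.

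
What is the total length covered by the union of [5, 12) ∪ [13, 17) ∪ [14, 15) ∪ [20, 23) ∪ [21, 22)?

Merged: [5, 12), [13, 17), [20, 23).
Lengths: 7 + 4 + 3 = 14.

14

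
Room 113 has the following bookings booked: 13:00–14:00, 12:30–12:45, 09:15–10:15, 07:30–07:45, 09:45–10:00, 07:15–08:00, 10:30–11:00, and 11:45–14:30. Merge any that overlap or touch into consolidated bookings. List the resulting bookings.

Sort by start: 07:15-08:00, 07:30-07:45, 09:15-10:15, 09:45-10:00, 10:30-11:00, 11:45-14:30, 12:30-12:45, 13:00-14:00.
07:30-07:45 overlaps/touches 07:15-08:00 → extend to 07:15-08:00.
09:15-10:15 is disjoint → start new block.
09:45-10:00 overlaps/touches 09:15-10:15 → extend to 09:15-10:15.
10:30-11:00 is disjoint → start new block.
11:45-14:30 is disjoint → start new block.
12:30-12:45 overlaps/touches 11:45-14:30 → extend to 11:45-14:30.
13:00-14:00 overlaps/touches 11:45-14:30 → extend to 11:45-14:30.

07:15-08:00, 09:15-10:15, 10:30-11:00, 11:45-14:30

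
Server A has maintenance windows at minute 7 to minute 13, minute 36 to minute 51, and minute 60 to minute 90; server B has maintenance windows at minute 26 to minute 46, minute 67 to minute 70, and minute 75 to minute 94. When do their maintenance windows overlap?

minute 7 to minute 13 falls entirely outside B.
minute 36 to minute 51 overlaps B on minute 36 to minute 46.
minute 60 to minute 90 overlaps B on minute 67 to minute 70, minute 75 to minute 90.

minute 36 to minute 46, minute 67 to minute 70, minute 75 to minute 90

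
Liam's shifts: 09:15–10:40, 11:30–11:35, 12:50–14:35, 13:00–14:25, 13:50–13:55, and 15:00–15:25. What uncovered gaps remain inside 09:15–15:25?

10:40–11:30, 11:35–12:50, 14:35–15:00

Covered (merged): 09:15–10:40, 11:30–11:35, 12:50–14:35, 15:00–15:25.
Uncovered inside 09:15–15:25: 10:40–11:30, 11:35–12:50, 14:35–15:00.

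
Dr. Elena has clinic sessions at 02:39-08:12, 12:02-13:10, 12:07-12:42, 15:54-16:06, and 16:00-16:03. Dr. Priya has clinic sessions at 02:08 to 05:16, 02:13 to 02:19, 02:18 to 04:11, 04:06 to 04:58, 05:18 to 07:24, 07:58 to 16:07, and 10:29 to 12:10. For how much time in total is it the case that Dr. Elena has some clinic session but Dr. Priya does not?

First set merges to 02:39–08:12, 12:02–13:10, 15:54–16:06.
Second set merges to 02:08–05:16, 05:18–07:24, 07:58–16:07.
A \ B = 05:16–05:18, 07:24–07:58.
Total: 2 min + 34 min = 36 min.

36 min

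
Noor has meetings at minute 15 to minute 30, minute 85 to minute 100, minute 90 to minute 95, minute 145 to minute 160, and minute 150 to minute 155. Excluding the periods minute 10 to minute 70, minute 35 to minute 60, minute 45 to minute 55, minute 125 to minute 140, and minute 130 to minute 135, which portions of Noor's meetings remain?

Merge the first list: minute 15 to minute 30, minute 85 to minute 100, minute 145 to minute 160.
Merge the second list: minute 10 to minute 70, minute 125 to minute 140.
minute 15 to minute 30 lies entirely inside B → drops out.
minute 85 to minute 100 is untouched.
minute 145 to minute 160 is untouched.

minute 85 to minute 100, minute 145 to minute 160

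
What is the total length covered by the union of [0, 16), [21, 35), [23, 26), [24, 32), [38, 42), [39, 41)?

34

Merged: [0, 16), [21, 35), [38, 42).
Lengths: 16 + 14 + 4 = 34.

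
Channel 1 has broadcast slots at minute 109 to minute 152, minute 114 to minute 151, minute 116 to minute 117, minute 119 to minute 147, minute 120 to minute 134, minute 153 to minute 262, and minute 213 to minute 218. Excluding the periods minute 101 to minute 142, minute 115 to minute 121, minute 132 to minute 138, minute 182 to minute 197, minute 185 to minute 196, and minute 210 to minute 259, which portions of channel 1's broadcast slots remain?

Merge the first list: minute 109 to minute 152, minute 153 to minute 262.
Merge the second list: minute 101 to minute 142, minute 182 to minute 197, minute 210 to minute 259.
minute 109 to minute 152 \ B = minute 142 to minute 152.
minute 153 to minute 262 \ B = minute 153 to minute 182, minute 197 to minute 210, minute 259 to minute 262.

minute 142 to minute 152, minute 153 to minute 182, minute 197 to minute 210, minute 259 to minute 262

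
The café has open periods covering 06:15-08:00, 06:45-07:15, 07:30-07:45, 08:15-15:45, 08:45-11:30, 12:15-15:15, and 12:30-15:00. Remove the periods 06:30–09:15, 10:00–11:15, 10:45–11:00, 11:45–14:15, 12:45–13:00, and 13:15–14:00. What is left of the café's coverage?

06:15–06:30, 09:15–10:00, 11:15–11:45, 14:15–15:45

Merge the first list: 06:15–08:00, 08:15–15:45.
Merge the second list: 06:30–09:15, 10:00–11:15, 11:45–14:15.
06:15–08:00 with B removed leaves 06:15–06:30.
08:15–15:45 with B removed leaves 09:15–10:00, 11:15–11:45, 14:15–15:45.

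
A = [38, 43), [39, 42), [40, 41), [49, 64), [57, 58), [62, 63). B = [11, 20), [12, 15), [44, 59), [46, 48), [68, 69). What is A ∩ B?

Merge the first list: [38, 43), [49, 64).
Merge the second list: [11, 20), [44, 59), [68, 69).
[38, 43) falls entirely outside B.
[49, 64) overlaps B on [49, 59).

[49, 59)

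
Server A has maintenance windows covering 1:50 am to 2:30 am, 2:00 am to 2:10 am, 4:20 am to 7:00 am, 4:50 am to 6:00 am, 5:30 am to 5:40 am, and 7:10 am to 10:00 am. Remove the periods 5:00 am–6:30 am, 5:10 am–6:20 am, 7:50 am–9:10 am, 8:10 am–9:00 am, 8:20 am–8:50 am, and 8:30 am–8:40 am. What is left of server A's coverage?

First set merges to 1:50 am-2:30 am, 4:20 am-7:00 am, 7:10 am-10:00 am.
Second set merges to 5:00 am-6:30 am, 7:50 am-9:10 am.
1:50 am-2:30 am: nothing removed.
4:20 am-7:00 am \ B = 4:20 am-5:00 am, 6:30 am-7:00 am.
7:10 am-10:00 am \ B = 7:10 am-7:50 am, 9:10 am-10:00 am.

1:50 am-2:30 am, 4:20 am-5:00 am, 6:30 am-7:00 am, 7:10 am-7:50 am, 9:10 am-10:00 am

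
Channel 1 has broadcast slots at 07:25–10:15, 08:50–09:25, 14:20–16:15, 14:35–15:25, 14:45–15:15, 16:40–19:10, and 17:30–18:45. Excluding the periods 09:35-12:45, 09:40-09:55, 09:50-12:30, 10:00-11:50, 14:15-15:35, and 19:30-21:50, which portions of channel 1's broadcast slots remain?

07:25-09:35, 15:35-16:15, 16:40-19:10

Merge the first list: 07:25-10:15, 14:20-16:15, 16:40-19:10.
Merge the second list: 09:35-12:45, 14:15-15:35, 19:30-21:50.
07:25-10:15 \ B = 07:25-09:35.
14:20-16:15 \ B = 15:35-16:15.
16:40-19:10: nothing removed.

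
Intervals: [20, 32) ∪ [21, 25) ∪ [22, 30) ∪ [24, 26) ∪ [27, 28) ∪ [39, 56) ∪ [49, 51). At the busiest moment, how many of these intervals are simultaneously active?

Walk the sorted start/end points keeping a running depth.
The depth first hits 4 at 24.

4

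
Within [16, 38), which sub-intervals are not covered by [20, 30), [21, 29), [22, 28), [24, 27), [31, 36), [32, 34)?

[16, 20) ∪ [30, 31) ∪ [36, 38)

After merging, the occupied span is [20, 30), [31, 36).
Uncovered inside [16, 38): [16, 20), [30, 31), [36, 38).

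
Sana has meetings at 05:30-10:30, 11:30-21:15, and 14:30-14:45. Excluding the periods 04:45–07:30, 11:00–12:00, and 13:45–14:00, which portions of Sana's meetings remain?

07:30–10:30, 12:00–13:45, 14:00–21:15

Merge the first list: 05:30–10:30, 11:30–21:15.
05:30–10:30 \ B = 07:30–10:30.
11:30–21:15 \ B = 12:00–13:45, 14:00–21:15.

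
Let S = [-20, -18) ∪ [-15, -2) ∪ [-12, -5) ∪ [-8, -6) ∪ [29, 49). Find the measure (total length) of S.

35

Merged: [-20, -18), [-15, -2), [29, 49).
Lengths: 2 + 13 + 20 = 35.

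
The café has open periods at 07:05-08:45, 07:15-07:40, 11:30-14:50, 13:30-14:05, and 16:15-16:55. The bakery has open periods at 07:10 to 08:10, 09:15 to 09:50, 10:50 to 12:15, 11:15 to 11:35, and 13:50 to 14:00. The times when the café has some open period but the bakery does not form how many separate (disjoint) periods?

First set merges to 07:05–08:45, 11:30–14:50, 16:15–16:55.
Second set merges to 07:10–08:10, 09:15–09:50, 10:50–12:15, 13:50–14:00.
A \ B = 07:05–07:10, 08:10–08:45, 12:15–13:50, 14:00–14:50, 16:15–16:55.
That is 5 disjoint pieces.

5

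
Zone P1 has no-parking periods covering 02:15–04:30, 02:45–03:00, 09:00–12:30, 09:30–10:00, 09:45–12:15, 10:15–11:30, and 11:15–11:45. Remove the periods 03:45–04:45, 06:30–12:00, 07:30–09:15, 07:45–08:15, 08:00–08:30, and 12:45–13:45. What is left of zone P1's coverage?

02:15-03:45, 12:00-12:30

A, merged: 02:15-04:30, 09:00-12:30.
B, merged: 03:45-04:45, 06:30-12:00, 12:45-13:45.
02:15-04:30 \ B = 02:15-03:45.
09:00-12:30 \ B = 12:00-12:30.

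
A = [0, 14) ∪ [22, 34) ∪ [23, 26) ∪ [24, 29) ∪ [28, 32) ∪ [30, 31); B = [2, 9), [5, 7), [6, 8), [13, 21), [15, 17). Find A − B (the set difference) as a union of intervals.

A, merged: [0, 14), [22, 34).
B, merged: [2, 9), [13, 21).
[0, 14) minus B → [0, 2), [9, 13).
[22, 34): no B overlap → unchanged.

[0, 2) ∪ [9, 13) ∪ [22, 34)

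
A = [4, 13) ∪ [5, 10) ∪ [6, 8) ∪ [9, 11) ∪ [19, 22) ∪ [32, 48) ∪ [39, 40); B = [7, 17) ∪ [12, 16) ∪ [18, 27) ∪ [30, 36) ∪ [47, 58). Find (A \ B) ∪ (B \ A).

[4, 7) ∪ [13, 17) ∪ [18, 19) ∪ [22, 27) ∪ [30, 32) ∪ [36, 47) ∪ [48, 58)

A, merged: [4, 13), [19, 22), [32, 48).
B, merged: [7, 17), [18, 27), [30, 36), [47, 58).
A \ B = [4, 7), [36, 47).
B \ A = [13, 17), [18, 19), [22, 27), [30, 32), [48, 58).
Union of the two gives the symmetric difference.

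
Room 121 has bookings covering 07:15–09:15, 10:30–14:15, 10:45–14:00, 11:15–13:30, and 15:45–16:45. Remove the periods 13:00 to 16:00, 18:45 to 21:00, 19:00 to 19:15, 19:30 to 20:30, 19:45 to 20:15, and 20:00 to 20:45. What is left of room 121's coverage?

07:15–09:15, 10:30–13:00, 16:00–16:45

First set merges to 07:15–09:15, 10:30–14:15, 15:45–16:45.
Second set merges to 13:00–16:00, 18:45–21:00.
07:15–09:15 is untouched.
10:30–14:15 with B removed leaves 10:30–13:00.
15:45–16:45 with B removed leaves 16:00–16:45.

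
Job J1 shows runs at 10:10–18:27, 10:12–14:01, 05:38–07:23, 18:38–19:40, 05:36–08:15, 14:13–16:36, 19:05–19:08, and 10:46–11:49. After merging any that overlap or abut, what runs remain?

Sort by start: 05:36–08:15, 05:38–07:23, 10:10–18:27, 10:12–14:01, 10:46–11:49, 14:13–16:36, 18:38–19:40, 19:05–19:08.
05:38–07:23 overlaps/touches 05:36–08:15 → extend to 05:36–08:15.
10:10–18:27 is disjoint → start new block.
10:12–14:01 overlaps/touches 10:10–18:27 → extend to 10:10–18:27.
10:46–11:49 overlaps/touches 10:10–18:27 → extend to 10:10–18:27.
14:13–16:36 overlaps/touches 10:10–18:27 → extend to 10:10–18:27.
18:38–19:40 is disjoint → start new block.
19:05–19:08 overlaps/touches 18:38–19:40 → extend to 18:38–19:40.

05:36–08:15, 10:10–18:27, 18:38–19:40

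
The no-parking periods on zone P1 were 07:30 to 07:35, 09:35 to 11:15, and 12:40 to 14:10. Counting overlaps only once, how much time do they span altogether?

3 h 15 min

Merged: 07:30-07:35, 09:35-11:15, 12:40-14:10.
Lengths: 5 min + 1 h 40 min + 1 h 30 min = 3 h 15 min.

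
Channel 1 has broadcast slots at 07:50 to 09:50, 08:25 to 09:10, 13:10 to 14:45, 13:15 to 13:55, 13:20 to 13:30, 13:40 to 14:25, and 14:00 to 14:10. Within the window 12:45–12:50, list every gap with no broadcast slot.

12:45–12:50

After merging, the occupied span is 07:50–09:50, 13:10–14:45.
Uncovered inside 12:45–12:50: 12:45–12:50.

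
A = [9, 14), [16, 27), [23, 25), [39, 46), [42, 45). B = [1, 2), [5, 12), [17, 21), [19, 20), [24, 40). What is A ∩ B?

[9, 12) ∪ [17, 21) ∪ [24, 27) ∪ [39, 40)

First set merges to [9, 14), [16, 27), [39, 46).
Second set merges to [1, 2), [5, 12), [17, 21), [24, 40).
[9, 14) overlaps B on [9, 12).
[16, 27) overlaps B on [17, 21), [24, 27).
[39, 46) overlaps B on [39, 40).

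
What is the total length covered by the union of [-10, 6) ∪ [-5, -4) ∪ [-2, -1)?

Merged: [-10, 6).
Length: 16.

16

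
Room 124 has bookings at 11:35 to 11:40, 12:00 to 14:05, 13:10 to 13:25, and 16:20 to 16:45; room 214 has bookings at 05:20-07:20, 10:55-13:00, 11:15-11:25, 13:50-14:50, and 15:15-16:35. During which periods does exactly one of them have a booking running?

First set merges to 11:35-11:40, 12:00-14:05, 16:20-16:45.
Second set merges to 05:20-07:20, 10:55-13:00, 13:50-14:50, 15:15-16:35.
A but not B: 13:00-13:50, 16:35-16:45.
B but not A: 05:20-07:20, 10:55-11:35, 11:40-12:00, 14:05-14:50, 15:15-16:20.
Combining gives A △ B.

05:20-07:20, 10:55-11:35, 11:40-12:00, 13:00-13:50, 14:05-14:50, 15:15-16:20, 16:35-16:45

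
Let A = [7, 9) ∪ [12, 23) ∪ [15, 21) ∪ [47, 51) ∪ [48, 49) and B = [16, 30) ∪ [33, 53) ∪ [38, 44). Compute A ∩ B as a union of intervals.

Merge the first list: [7, 9), [12, 23), [47, 51).
Merge the second list: [16, 30), [33, 53).
[7, 9) falls entirely outside B.
[12, 23) overlaps B on [16, 23).
[47, 51) overlaps B on [47, 51).

[16, 23) ∪ [47, 51)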